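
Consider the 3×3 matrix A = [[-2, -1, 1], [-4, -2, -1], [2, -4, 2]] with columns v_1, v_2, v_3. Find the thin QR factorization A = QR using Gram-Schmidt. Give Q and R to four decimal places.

Q = [[-0.4082, -0.1826, 0.8944], [-0.8165, -0.3651, -0.4472], [0.4082, -0.9129, 0.0000]], R = [[4.8990, 0.4082, 1.2247], [0.0000, 4.5644, -1.6432], [0.0000, 0.0000, 1.3416]]

q_1 = v_1/‖v_1‖ = (-2, -4, 2)/4.8990 = (-0.4082, -0.8165, 0.4082).
r_{12} = q_1·v_2 = 0.4082.
u_2 = v_2 − 0.4082·q_1 = (-0.8333, -1.6667, -4.1667).
‖u_2‖ = 4.5644, so q_2 = (-0.1826, -0.3651, -0.9129).
r_{13} = q_1·v_3 = 1.2247; r_{23} = q_2·v_3 = -1.6432.
u_3 = v_3 − 1.2247·q_1 + 1.6432·q_2 = (1.2000, -0.6000, 0.0000).
‖u_3‖ = 1.3416, so q_3 = (0.8944, -0.4472, 0.0000).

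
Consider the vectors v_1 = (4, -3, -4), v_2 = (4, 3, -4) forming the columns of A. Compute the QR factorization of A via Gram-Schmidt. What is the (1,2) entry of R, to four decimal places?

v_1 = (4, -3, -4); ‖v_1‖ = 6.4031, so q_1 = (0.6247, -0.4685, -0.6247).
r_{12} = q_1·v_2 = 3.5920.

r_{12} = 3.5920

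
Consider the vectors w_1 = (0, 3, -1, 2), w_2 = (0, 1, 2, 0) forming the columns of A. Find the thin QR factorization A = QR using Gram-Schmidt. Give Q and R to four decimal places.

w_1 = (0, 3, -1, 2); ‖w_1‖ = 3.7417, so e_1 = (0.0000, 0.8018, -0.2673, 0.5345).
e_1·w_2 = 0.0000·0 + 0.8018·1 + (-0.2673)·2 + 0.5345·0 = 0.2673.
u_2 = w_2 − 0.2673·e_1 = (0.0000, 0.7857, 2.0714, -0.1429).
‖u_2‖ = 2.2200, so e_2 = (0.0000, 0.3539, 0.9331, -0.0643).

Q = [[0.0000, 0.0000], [0.8018, 0.3539], [-0.2673, 0.9331], [0.5345, -0.0643]], R = [[3.7417, 0.2673], [0.0000, 2.2200]]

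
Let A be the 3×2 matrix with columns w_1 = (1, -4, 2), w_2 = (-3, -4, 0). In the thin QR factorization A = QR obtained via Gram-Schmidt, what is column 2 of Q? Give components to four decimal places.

q_2 = (-0.8790, -0.3701, -0.3007)

q_1 = w_1/‖w_1‖ = (1, -4, 2)/4.5826 = (0.2182, -0.8729, 0.4364).
r_{12} = q_1·w_2 = 2.8368.
u_2 = w_2 − 2.8368·q_1 = (-3.6190, -1.5238, -1.2381).
‖u_2‖ = 4.1173, so q_2 = (-0.8790, -0.3701, -0.3007).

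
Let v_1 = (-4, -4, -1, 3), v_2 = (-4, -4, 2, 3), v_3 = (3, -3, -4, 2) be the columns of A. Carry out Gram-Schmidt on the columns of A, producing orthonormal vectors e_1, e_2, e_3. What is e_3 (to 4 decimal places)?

v_1 = (-4, -4, -1, 3); ‖v_1‖ = 6.4807, so e_1 = (-0.6172, -0.6172, -0.1543, 0.4629).
e_1·v_2 = (-0.6172)·(-4) + (-0.6172)·(-4) + (-0.1543)·2 + 0.4629·3 = 6.0178.
u_2 = v_2 − 6.0178·e_1 = (-0.2857, -0.2857, 2.9286, 0.2143).
‖u_2‖ = 2.9641, so e_2 = (-0.0964, -0.0964, 0.9880, 0.0723).
e_1·v_3 = (-0.6172)·3 + (-0.6172)·(-3) + (-0.1543)·(-4) + 0.4629·2 = 1.5430; e_2·v_3 = (-0.0964)·3 + (-0.0964)·(-3) + 0.9880·(-4) + 0.0723·2 = -3.8075.
u_3 = v_3 − 1.5430·e_1 + 3.8075·e_2 = (3.5854, -2.4146, 0.0000, 1.5610).
‖u_3‖ = 4.5959, so e_3 = (0.7801, -0.5254, 0.0000, 0.3396).

e_3 = (0.7801, -0.5254, 0.0000, 0.3396)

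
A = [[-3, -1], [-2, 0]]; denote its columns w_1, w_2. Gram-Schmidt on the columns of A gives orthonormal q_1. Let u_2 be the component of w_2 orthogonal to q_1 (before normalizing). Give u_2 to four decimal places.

u_2 = (-0.3077, 0.4615)

q_1 = w_1/‖w_1‖ = (-3, -2)/3.6056 = (-0.8321, -0.5547).
r_{12} = q_1·w_2 = 0.8321.
u_2 = w_2 − 0.8321·q_1 = (-0.3077, 0.4615).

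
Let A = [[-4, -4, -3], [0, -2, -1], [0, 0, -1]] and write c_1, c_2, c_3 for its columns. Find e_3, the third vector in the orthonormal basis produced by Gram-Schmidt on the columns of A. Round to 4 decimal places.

e_3 = (0.0000, 0.0000, -1.0000)

c_1 = (-4, 0, 0); ‖c_1‖ = 4.0000, so e_1 = (-1.0000, 0.0000, 0.0000).
e_1·c_2 = (-1.0000)·(-4) + 0.0000·(-2) + 0.0000·0 = 4.0000.
u_2 = c_2 − 4.0000·e_1 = (0.0000, -2.0000, 0.0000).
‖u_2‖ = 2.0000, so e_2 = (0.0000, -1.0000, 0.0000).
e_1·c_3 = (-1.0000)·(-3) + 0.0000·(-1) + 0.0000·(-1) = 3.0000; e_2·c_3 = 0.0000·(-3) + (-1.0000)·(-1) + 0.0000·(-1) = 1.0000.
u_3 = c_3 − 3.0000·e_1 − 1.0000·e_2 = (0.0000, 0.0000, -1.0000).
‖u_3‖ = 1.0000, so e_3 = (0.0000, 0.0000, -1.0000).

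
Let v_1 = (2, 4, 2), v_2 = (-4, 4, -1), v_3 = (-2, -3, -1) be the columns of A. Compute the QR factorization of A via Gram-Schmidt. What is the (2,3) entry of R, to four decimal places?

v_1 = (2, 4, 2); ‖v_1‖ = 4.8990, so q_1 = (0.4082, 0.8165, 0.4082).
q_1·v_2 = 0.4082·(-4) + 0.8165·4 + 0.4082·(-1) = 1.2247.
u_2 = v_2 − 1.2247·q_1 = (-4.5000, 3.0000, -1.5000).
‖u_2‖ = 5.6125, so q_2 = (-0.8018, 0.5345, -0.2673).
r_{23} = q_2·v_3 = 0.2673.

r_{23} = 0.2673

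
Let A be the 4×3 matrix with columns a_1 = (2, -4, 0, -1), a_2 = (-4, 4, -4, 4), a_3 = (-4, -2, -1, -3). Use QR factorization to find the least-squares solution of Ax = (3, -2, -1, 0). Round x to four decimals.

x = (0.9112, 0.1487, -0.3245)

a_1 = (2, -4, 0, -1); ‖a_1‖ = 4.5826, so q_1 = (0.4364, -0.8729, 0.0000, -0.2182).
q_1·a_2 = 0.4364·(-4) + (-0.8729)·4 + 0.0000·(-4) + (-0.2182)·4 = -6.1101.
u_2 = a_2 + 6.1101·q_1 = (-1.3333, -1.3333, -4.0000, 2.6667).
‖u_2‖ = 5.1640, so q_2 = (-0.2582, -0.2582, -0.7746, 0.5164).
q_1·a_3 = 0.4364·(-4) + (-0.8729)·(-2) + 0.0000·(-1) + (-0.2182)·(-3) = 0.6547; q_2·a_3 = (-0.2582)·(-4) + (-0.2582)·(-2) + (-0.7746)·(-1) + 0.5164·(-3) = 0.7746.
u_3 = a_3 − 0.6547·q_1 − 0.7746·q_2 = (-4.0857, -1.2286, -0.4000, -3.2571).
‖u_3‖ = 5.3825, so q_3 = (-0.7591, -0.2283, -0.0743, -0.6051).
Qᵀb = (3.0551, 0.5164, -1.7464).
Back-substitute: x_3 = -1.7464/5.3825 = -0.3245.
x_2 = (0.5164 − 0.7746·(-0.3245))/5.1640 = 0.1487.
x_1 = (3.0551 + 6.1101·0.1487 − 0.6547·(-0.3245))/4.5826 = 0.9112.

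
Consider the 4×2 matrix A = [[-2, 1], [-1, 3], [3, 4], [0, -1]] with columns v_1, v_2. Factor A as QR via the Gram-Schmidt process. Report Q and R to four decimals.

e_1 = v_1/‖v_1‖ = (-2, -1, 3, 0)/3.7417 = (-0.5345, -0.2673, 0.8018, 0.0000).
r_{12} = e_1·v_2 = 1.8708.
u_2 = v_2 − 1.8708·e_1 = (2.0000, 3.5000, 2.5000, -1.0000).
‖u_2‖ = 4.8477, so e_2 = (0.4126, 0.7220, 0.5157, -0.2063).

Q = [[-0.5345, 0.4126], [-0.2673, 0.7220], [0.8018, 0.5157], [0.0000, -0.2063]], R = [[3.7417, 1.8708], [0.0000, 4.8477]]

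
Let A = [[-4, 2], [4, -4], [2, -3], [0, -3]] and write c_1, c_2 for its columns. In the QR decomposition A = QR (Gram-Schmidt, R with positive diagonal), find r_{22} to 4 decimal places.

r_{22} = 3.6056

q_1 = c_1/‖c_1‖ = (-4, 4, 2, 0)/6.0000 = (-0.6667, 0.6667, 0.3333, 0.0000).
r_{12} = q_1·c_2 = -5.0000.
u_2 = c_2 + 5.0000·q_1 = (-1.3333, -0.6667, -1.3333, -3.0000).
r_{22} = ‖u_2‖ = 3.6056.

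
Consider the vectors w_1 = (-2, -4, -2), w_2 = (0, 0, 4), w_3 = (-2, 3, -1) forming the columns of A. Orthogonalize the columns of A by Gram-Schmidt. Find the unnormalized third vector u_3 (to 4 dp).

w_1 = (-2, -4, -2); ‖w_1‖ = 4.8990, so q_1 = (-0.4082, -0.8165, -0.4082).
q_1·w_2 = (-0.4082)·0 + (-0.8165)·0 + (-0.4082)·4 = -1.6330.
u_2 = w_2 + 1.6330·q_1 = (-0.6667, -1.3333, 3.3333).
‖u_2‖ = 3.6515, so q_2 = (-0.1826, -0.3651, 0.9129).
q_1·w_3 = (-0.4082)·(-2) + (-0.8165)·3 + (-0.4082)·(-1) = -1.2247; q_2·w_3 = (-0.1826)·(-2) + (-0.3651)·3 + 0.9129·(-1) = -1.6432.
u_3 = w_3 + 1.2247·q_1 + 1.6432·q_2 = (-2.8000, 1.4000, 0.0000).

u_3 = (-2.8000, 1.4000, 0.0000)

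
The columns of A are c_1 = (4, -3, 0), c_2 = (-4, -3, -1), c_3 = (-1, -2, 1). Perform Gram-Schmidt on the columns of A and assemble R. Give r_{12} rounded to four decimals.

e_1 = c_1/‖c_1‖ = (4, -3, 0)/5.0000 = (0.8000, -0.6000, 0.0000).
r_{12} = e_1·c_2 = -1.4000.

r_{12} = -1.4000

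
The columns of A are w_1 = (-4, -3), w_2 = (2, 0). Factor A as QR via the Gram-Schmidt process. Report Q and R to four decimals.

q_1 = w_1/‖w_1‖ = (-4, -3)/5.0000 = (-0.8000, -0.6000).
r_{12} = q_1·w_2 = -1.6000.
u_2 = w_2 + 1.6000·q_1 = (0.7200, -0.9600).
‖u_2‖ = 1.2000, so q_2 = (0.6000, -0.8000).

Q = [[-0.8000, 0.6000], [-0.6000, -0.8000]], R = [[5.0000, -1.6000], [0.0000, 1.2000]]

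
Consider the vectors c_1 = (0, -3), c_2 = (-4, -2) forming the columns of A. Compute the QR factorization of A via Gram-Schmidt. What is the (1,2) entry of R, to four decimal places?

r_{12} = 2.0000

q_1 = c_1/‖c_1‖ = (0, -3)/3.0000 = (0.0000, -1.0000).
r_{12} = q_1·c_2 = 2.0000.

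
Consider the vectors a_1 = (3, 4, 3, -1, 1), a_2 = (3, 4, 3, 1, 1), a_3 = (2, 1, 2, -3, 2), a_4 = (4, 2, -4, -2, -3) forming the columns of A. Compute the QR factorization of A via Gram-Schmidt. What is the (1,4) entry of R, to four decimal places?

a_1 = (3, 4, 3, -1, 1); ‖a_1‖ = 6.0000, so q_1 = (0.5000, 0.6667, 0.5000, -0.1667, 0.1667).
r_{14} = q_1·a_4 = 1.1667.

r_{14} = 1.1667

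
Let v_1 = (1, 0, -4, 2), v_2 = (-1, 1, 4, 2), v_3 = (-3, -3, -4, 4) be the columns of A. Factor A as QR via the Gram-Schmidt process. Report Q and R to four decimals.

Q = [[0.2182, -0.1020, -0.7407], [0.0000, 0.2677, -0.6438], [-0.8729, 0.4079, -0.1047], [0.4364, 0.8669, 0.1610]], R = [[4.5826, -2.8368, 4.5826], [0.0000, 3.7353, 1.3386], [0.0000, 0.0000, 5.2161]]

v_1 = (1, 0, -4, 2); ‖v_1‖ = 4.5826, so q_1 = (0.2182, 0.0000, -0.8729, 0.4364).
q_1·v_2 = 0.2182·(-1) + 0.0000·1 + (-0.8729)·4 + 0.4364·2 = -2.8368.
u_2 = v_2 + 2.8368·q_1 = (-0.3810, 1.0000, 1.5238, 3.2381).
‖u_2‖ = 3.7353, so q_2 = (-0.1020, 0.2677, 0.4079, 0.8669).
q_1·v_3 = 0.2182·(-3) + 0.0000·(-3) + (-0.8729)·(-4) + 0.4364·4 = 4.5826; q_2·v_3 = (-0.1020)·(-3) + 0.2677·(-3) + 0.4079·(-4) + 0.8669·4 = 1.3386.
u_3 = v_3 − 4.5826·q_1 − 1.3386·q_2 = (-3.8635, -3.3584, -0.5461, 0.8396).
‖u_3‖ = 5.2161, so q_3 = (-0.7407, -0.6438, -0.1047, 0.1610).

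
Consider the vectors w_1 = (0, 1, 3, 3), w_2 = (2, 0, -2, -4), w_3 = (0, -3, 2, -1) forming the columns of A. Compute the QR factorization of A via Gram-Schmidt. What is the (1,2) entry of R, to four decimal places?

w_1 = (0, 1, 3, 3); ‖w_1‖ = 4.3589, so q_1 = (0.0000, 0.2294, 0.6882, 0.6882).
r_{12} = q_1·w_2 = -4.1295.

r_{12} = -4.1295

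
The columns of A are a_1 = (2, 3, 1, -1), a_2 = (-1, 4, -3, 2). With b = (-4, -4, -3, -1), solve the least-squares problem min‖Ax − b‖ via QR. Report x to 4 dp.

a_1 = (2, 3, 1, -1); ‖a_1‖ = 3.8730, so e_1 = (0.5164, 0.7746, 0.2582, -0.2582).
e_1·a_2 = 0.5164·(-1) + 0.7746·4 + 0.2582·(-3) + (-0.2582)·2 = 1.2910.
u_2 = a_2 − 1.2910·e_1 = (-1.6667, 3.0000, -3.3333, 2.3333).
‖u_2‖ = 5.3229, so e_2 = (-0.3131, 0.5636, -0.6262, 0.4384).
Qᵀb = (-5.6804, 0.4384).
Back-substitute: x_2 = 0.4384/5.3229 = 0.0824.
x_1 = (-5.6804 − 1.2910·0.0824)/3.8730 = -1.4941.

x = (-1.4941, 0.0824)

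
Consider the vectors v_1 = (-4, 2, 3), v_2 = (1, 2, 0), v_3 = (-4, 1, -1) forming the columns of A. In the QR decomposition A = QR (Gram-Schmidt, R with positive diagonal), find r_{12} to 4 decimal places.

r_{12} = 0.0000

e_1 = v_1/‖v_1‖ = (-4, 2, 3)/5.3852 = (-0.7428, 0.3714, 0.5571).
r_{12} = e_1·v_2 = 0.0000.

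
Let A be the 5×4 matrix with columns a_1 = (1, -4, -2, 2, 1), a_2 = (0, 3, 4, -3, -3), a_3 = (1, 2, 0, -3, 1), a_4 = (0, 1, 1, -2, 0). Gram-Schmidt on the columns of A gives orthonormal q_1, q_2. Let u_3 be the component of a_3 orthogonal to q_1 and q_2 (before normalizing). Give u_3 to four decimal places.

u_3 = (1.6065, -0.0361, -0.6931, -2.1769, 1.2166)

a_1 = (1, -4, -2, 2, 1); ‖a_1‖ = 5.0990, so q_1 = (0.1961, -0.7845, -0.3922, 0.3922, 0.1961).
q_1·a_2 = 0.1961·0 + (-0.7845)·3 + (-0.3922)·4 + 0.3922·(-3) + 0.1961·(-3) = -5.6874.
u_2 = a_2 + 5.6874·q_1 = (1.1154, -1.4615, 1.7692, -0.7692, -1.8846).
‖u_2‖ = 3.2640, so q_2 = (0.3417, -0.4478, 0.5420, -0.2357, -0.5774).
q_1·a_3 = 0.1961·1 + (-0.7845)·2 + (-0.3922)·0 + 0.3922·(-3) + 0.1961·1 = -2.3534; q_2·a_3 = 0.3417·1 + (-0.4478)·2 + 0.5420·0 + (-0.2357)·(-3) + (-0.5774)·1 = -0.4242.
u_3 = a_3 + 2.3534·q_1 + 0.4242·q_2 = (1.6065, -0.0361, -0.6931, -2.1769, 1.2166).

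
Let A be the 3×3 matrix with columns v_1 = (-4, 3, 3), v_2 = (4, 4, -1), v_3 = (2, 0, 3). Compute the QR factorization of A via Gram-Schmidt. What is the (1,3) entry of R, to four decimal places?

r_{13} = 0.1715

v_1 = (-4, 3, 3); ‖v_1‖ = 5.8310, so q_1 = (-0.6860, 0.5145, 0.5145).
r_{13} = q_1·v_3 = 0.1715.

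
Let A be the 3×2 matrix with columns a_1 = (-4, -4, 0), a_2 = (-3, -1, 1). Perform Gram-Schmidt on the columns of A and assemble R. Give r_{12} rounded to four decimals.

r_{12} = 2.8284

a_1 = (-4, -4, 0); ‖a_1‖ = 5.6569, so q_1 = (-0.7071, -0.7071, 0.0000).
r_{12} = q_1·a_2 = 2.8284.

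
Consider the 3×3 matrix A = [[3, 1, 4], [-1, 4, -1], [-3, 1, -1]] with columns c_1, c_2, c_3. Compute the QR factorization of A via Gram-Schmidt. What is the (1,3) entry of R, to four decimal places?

e_1 = c_1/‖c_1‖ = (3, -1, -3)/4.3589 = (0.6882, -0.2294, -0.6882).
r_{13} = e_1·c_3 = 3.6707.

r_{13} = 3.6707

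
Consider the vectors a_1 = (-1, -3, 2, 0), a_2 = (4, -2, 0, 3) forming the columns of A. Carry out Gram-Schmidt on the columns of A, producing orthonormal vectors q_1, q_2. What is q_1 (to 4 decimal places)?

q_1 = (-0.2673, -0.8018, 0.5345, 0.0000)

a_1 = (-1, -3, 2, 0); ‖a_1‖ = 3.7417, so q_1 = (-0.2673, -0.8018, 0.5345, 0.0000).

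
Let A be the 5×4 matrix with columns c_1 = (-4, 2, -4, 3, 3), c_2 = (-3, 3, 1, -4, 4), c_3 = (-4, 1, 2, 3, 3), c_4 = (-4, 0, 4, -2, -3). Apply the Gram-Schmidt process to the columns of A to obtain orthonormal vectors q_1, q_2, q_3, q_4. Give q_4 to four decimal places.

c_1 = (-4, 2, -4, 3, 3); ‖c_1‖ = 7.3485, so q_1 = (-0.5443, 0.2722, -0.5443, 0.4082, 0.4082).
q_1·c_2 = (-0.5443)·(-3) + 0.2722·3 + (-0.5443)·1 + 0.4082·(-4) + 0.4082·4 = 1.9052.
u_2 = c_2 − 1.9052·q_1 = (-1.9630, 2.4815, 2.0370, -4.7778, 3.2222).
‖u_2‖ = 6.8826, so q_2 = (-0.2852, 0.3605, 0.2960, -0.6942, 0.4682).
q_1·c_3 = (-0.5443)·(-4) + 0.2722·1 + (-0.5443)·2 + 0.4082·3 + 0.4082·3 = 3.8103; q_2·c_3 = (-0.2852)·(-4) + 0.3605·1 + 0.2960·2 + (-0.6942)·3 + 0.4682·3 = 1.4153.
u_3 = c_3 − 3.8103·q_1 − 1.4153·q_2 = (-1.5223, -0.5473, 3.6552, 2.4269, 0.7819).
‖u_3‖ = 4.7411, so q_3 = (-0.3211, -0.1154, 0.7710, 0.5119, 0.1649).
q_1·c_4 = (-0.5443)·(-4) + 0.2722·0 + (-0.5443)·4 + 0.4082·(-2) + 0.4082·(-3) = -2.0412; q_2·c_4 = (-0.2852)·(-4) + 0.3605·0 + 0.2960·4 + (-0.6942)·(-2) + 0.4682·(-3) = 2.3086; q_3·c_4 = (-0.3211)·(-4) + (-0.1154)·0 + 0.7710·4 + 0.5119·(-2) + 0.1649·(-3) = 2.8496.
u_4 = c_4 + 2.0412·q_1 − 2.3086·q_2 − 2.8496·q_3 = (-3.5377, 0.0522, 0.0087, -1.0228, -3.7174).
‖u_4‖ = 5.2329, so q_4 = (-0.6761, 0.0100, 0.0017, -0.1955, -0.7104).

q_4 = (-0.6761, 0.0100, 0.0017, -0.1955, -0.7104)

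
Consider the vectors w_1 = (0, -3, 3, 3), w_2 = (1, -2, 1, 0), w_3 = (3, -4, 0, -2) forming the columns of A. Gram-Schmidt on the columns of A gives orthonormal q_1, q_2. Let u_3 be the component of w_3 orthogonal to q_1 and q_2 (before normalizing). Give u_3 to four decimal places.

u_3 = (0.0000, -0.3333, -0.6667, 0.3333)

w_1 = (0, -3, 3, 3); ‖w_1‖ = 5.1962, so q_1 = (0.0000, -0.5774, 0.5774, 0.5774).
q_1·w_2 = 0.0000·1 + (-0.5774)·(-2) + 0.5774·1 + 0.5774·0 = 1.7321.
u_2 = w_2 − 1.7321·q_1 = (1.0000, -1.0000, 0.0000, -1.0000).
‖u_2‖ = 1.7321, so q_2 = (0.5774, -0.5774, 0.0000, -0.5774).
q_1·w_3 = 0.0000·3 + (-0.5774)·(-4) + 0.5774·0 + 0.5774·(-2) = 1.1547; q_2·w_3 = 0.5774·3 + (-0.5774)·(-4) + 0.0000·0 + (-0.5774)·(-2) = 5.1962.
u_3 = w_3 − 1.1547·q_1 − 5.1962·q_2 = (0.0000, -0.3333, -0.6667, 0.3333).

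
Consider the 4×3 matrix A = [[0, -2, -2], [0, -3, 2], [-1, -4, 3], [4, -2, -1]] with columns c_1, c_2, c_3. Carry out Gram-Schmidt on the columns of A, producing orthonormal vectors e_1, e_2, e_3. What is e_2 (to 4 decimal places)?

e_2 = (-0.3532, -0.5298, -0.7480, -0.1870)

c_1 = (0, 0, -1, 4); ‖c_1‖ = 4.1231, so e_1 = (0.0000, 0.0000, -0.2425, 0.9701).
e_1·c_2 = 0.0000·(-2) + 0.0000·(-3) + (-0.2425)·(-4) + 0.9701·(-2) = -0.9701.
u_2 = c_2 + 0.9701·e_1 = (-2.0000, -3.0000, -4.2353, -1.0588).
‖u_2‖ = 5.6621, so e_2 = (-0.3532, -0.5298, -0.7480, -0.1870).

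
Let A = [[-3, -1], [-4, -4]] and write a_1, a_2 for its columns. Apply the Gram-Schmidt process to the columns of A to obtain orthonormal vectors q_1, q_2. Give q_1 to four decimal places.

q_1 = (-0.6000, -0.8000)

a_1 = (-3, -4); ‖a_1‖ = 5.0000, so q_1 = (-0.6000, -0.8000).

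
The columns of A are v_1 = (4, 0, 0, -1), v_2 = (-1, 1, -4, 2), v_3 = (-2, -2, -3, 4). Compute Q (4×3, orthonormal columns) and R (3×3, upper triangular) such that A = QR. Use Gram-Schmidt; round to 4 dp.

Q = [[0.9701, 0.0923, 0.1433], [0.0000, 0.2243, -0.8052], [0.0000, -0.8971, 0.0495], [-0.2425, 0.3694, 0.5732]], R = [[4.1231, -1.4552, -2.9104], [0.0000, 4.4590, 3.5355], [0.0000, 0.0000, 3.4684]]

v_1 = (4, 0, 0, -1); ‖v_1‖ = 4.1231, so q_1 = (0.9701, 0.0000, 0.0000, -0.2425).
q_1·v_2 = 0.9701·(-1) + 0.0000·1 + 0.0000·(-4) + (-0.2425)·2 = -1.4552.
u_2 = v_2 + 1.4552·q_1 = (0.4118, 1.0000, -4.0000, 1.6471).
‖u_2‖ = 4.4590, so q_2 = (0.0923, 0.2243, -0.8971, 0.3694).
q_1·v_3 = 0.9701·(-2) + 0.0000·(-2) + 0.0000·(-3) + (-0.2425)·4 = -2.9104; q_2·v_3 = 0.0923·(-2) + 0.2243·(-2) + (-0.8971)·(-3) + 0.3694·4 = 3.5355.
u_3 = v_3 + 2.9104·q_1 − 3.5355·q_2 = (0.4970, -2.7929, 0.1716, 1.9882).
‖u_3‖ = 3.4684, so q_3 = (0.1433, -0.8052, 0.0495, 0.5732).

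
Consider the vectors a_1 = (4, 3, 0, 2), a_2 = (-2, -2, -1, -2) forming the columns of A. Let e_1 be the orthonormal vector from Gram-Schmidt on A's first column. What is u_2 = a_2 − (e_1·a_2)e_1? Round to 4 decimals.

u_2 = (0.4828, -0.1379, -1.0000, -0.7586)

a_1 = (4, 3, 0, 2); ‖a_1‖ = 5.3852, so e_1 = (0.7428, 0.5571, 0.0000, 0.3714).
e_1·a_2 = 0.7428·(-2) + 0.5571·(-2) + 0.0000·(-1) + 0.3714·(-2) = -3.3425.
u_2 = a_2 + 3.3425·e_1 = (0.4828, -0.1379, -1.0000, -0.7586).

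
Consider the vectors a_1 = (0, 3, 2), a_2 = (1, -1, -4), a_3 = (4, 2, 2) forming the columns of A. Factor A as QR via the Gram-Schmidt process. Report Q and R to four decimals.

a_1 = (0, 3, 2); ‖a_1‖ = 3.6056, so e_1 = (0.0000, 0.8321, 0.5547).
e_1·a_2 = 0.0000·1 + 0.8321·(-1) + 0.5547·(-4) = -3.0509.
u_2 = a_2 + 3.0509·e_1 = (1.0000, 1.5385, -2.3077).
‖u_2‖ = 2.9483, so e_2 = (0.3392, 0.5218, -0.7827).
e_1·a_3 = 0.0000·4 + 0.8321·2 + 0.5547·2 = 2.7735; e_2·a_3 = 0.3392·4 + 0.5218·2 + (-0.7827)·2 = 0.8349.
u_3 = a_3 − 2.7735·e_1 − 0.8349·e_2 = (3.7168, -0.7434, 1.1150).
‖u_3‖ = 3.9510, so e_3 = (0.9407, -0.1881, 0.2822).

Q = [[0.0000, 0.3392, 0.9407], [0.8321, 0.5218, -0.1881], [0.5547, -0.7827, 0.2822]], R = [[3.6056, -3.0509, 2.7735], [0.0000, 2.9483, 0.8349], [0.0000, 0.0000, 3.9510]]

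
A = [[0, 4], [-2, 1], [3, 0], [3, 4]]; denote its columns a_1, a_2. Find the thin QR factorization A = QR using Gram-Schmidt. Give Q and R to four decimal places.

e_1 = a_1/‖a_1‖ = (0, -2, 3, 3)/4.6904 = (0.0000, -0.4264, 0.6396, 0.6396).
r_{12} = e_1·a_2 = 2.1320.
u_2 = a_2 − 2.1320·e_1 = (4.0000, 1.9091, -1.3636, 2.6364).
‖u_2‖ = 5.3343, so e_2 = (0.7499, 0.3579, -0.2556, 0.4942).

Q = [[0.0000, 0.7499], [-0.4264, 0.3579], [0.6396, -0.2556], [0.6396, 0.4942]], R = [[4.6904, 2.1320], [0.0000, 5.3343]]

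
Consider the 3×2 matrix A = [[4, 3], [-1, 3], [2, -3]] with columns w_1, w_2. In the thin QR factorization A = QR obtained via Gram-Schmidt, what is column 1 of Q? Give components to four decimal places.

w_1 = (4, -1, 2); ‖w_1‖ = 4.5826, so q_1 = (0.8729, -0.2182, 0.4364).

q_1 = (0.8729, -0.2182, 0.4364)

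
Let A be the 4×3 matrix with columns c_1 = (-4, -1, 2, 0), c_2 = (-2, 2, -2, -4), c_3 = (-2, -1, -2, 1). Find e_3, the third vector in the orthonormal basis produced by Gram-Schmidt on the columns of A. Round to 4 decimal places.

e_1 = c_1/‖c_1‖ = (-4, -1, 2, 0)/4.5826 = (-0.8729, -0.2182, 0.4364, 0.0000).
r_{12} = e_1·c_2 = 0.4364.
u_2 = c_2 − 0.4364·e_1 = (-1.6190, 2.0952, -2.1905, -4.0000).
‖u_2‖ = 5.2735, so e_2 = (-0.3070, 0.3973, -0.4154, -0.7585).
r_{13} = e_1·c_3 = 1.0911; r_{23} = e_2·c_3 = 0.2890.
u_3 = c_3 − 1.0911·e_1 − 0.2890·e_2 = (-0.9589, -0.8767, -2.3562, 1.2192).
‖u_3‖ = 2.9540, so e_3 = (-0.3246, -0.2968, -0.7976, 0.4127).

e_3 = (-0.3246, -0.2968, -0.7976, 0.4127)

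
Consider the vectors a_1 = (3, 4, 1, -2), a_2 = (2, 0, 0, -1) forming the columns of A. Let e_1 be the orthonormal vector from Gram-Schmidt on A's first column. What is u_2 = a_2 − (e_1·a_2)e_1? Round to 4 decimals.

a_1 = (3, 4, 1, -2); ‖a_1‖ = 5.4772, so e_1 = (0.5477, 0.7303, 0.1826, -0.3651).
e_1·a_2 = 0.5477·2 + 0.7303·0 + 0.1826·0 + (-0.3651)·(-1) = 1.4606.
u_2 = a_2 − 1.4606·e_1 = (1.2000, -1.0667, -0.2667, -0.4667).

u_2 = (1.2000, -1.0667, -0.2667, -0.4667)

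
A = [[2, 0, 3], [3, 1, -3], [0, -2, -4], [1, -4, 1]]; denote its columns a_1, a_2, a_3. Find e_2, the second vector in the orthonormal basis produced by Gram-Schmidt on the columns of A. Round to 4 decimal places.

e_2 = (0.0312, 0.2654, -0.4372, -0.8587)

e_1 = a_1/‖a_1‖ = (2, 3, 0, 1)/3.7417 = (0.5345, 0.8018, 0.0000, 0.2673).
r_{12} = e_1·a_2 = -0.2673.
u_2 = a_2 + 0.2673·e_1 = (0.1429, 1.2143, -2.0000, -3.9286).
‖u_2‖ = 4.5748, so e_2 = (0.0312, 0.2654, -0.4372, -0.8587).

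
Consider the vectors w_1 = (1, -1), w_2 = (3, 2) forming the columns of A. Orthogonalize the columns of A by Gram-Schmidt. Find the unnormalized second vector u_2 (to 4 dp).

w_1 = (1, -1); ‖w_1‖ = 1.4142, so e_1 = (0.7071, -0.7071).
e_1·w_2 = 0.7071·3 + (-0.7071)·2 = 0.7071.
u_2 = w_2 − 0.7071·e_1 = (2.5000, 2.5000).

u_2 = (2.5000, 2.5000)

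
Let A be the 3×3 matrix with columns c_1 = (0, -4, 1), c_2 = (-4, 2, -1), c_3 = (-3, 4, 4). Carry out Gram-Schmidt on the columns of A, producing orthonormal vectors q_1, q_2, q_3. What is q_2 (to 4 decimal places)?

q_1 = c_1/‖c_1‖ = (0, -4, 1)/4.1231 = (0.0000, -0.9701, 0.2425).
r_{12} = q_1·c_2 = -2.1828.
u_2 = c_2 + 2.1828·q_1 = (-4.0000, -0.1176, -0.4706).
‖u_2‖ = 4.0293, so q_2 = (-0.9927, -0.0292, -0.1168).

q_2 = (-0.9927, -0.0292, -0.1168)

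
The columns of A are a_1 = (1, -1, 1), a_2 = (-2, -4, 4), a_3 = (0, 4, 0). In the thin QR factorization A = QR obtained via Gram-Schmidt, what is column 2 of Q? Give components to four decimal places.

q_2 = (-0.8165, -0.4082, 0.4082)

a_1 = (1, -1, 1); ‖a_1‖ = 1.7321, so q_1 = (0.5774, -0.5774, 0.5774).
q_1·a_2 = 0.5774·(-2) + (-0.5774)·(-4) + 0.5774·4 = 3.4641.
u_2 = a_2 − 3.4641·q_1 = (-4.0000, -2.0000, 2.0000).
‖u_2‖ = 4.8990, so q_2 = (-0.8165, -0.4082, 0.4082).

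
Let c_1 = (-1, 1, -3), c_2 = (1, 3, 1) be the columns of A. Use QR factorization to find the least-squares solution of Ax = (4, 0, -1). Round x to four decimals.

x = (-0.0667, 0.2667)

c_1 = (-1, 1, -3); ‖c_1‖ = 3.3166, so e_1 = (-0.3015, 0.3015, -0.9045).
e_1·c_2 = (-0.3015)·1 + 0.3015·3 + (-0.9045)·1 = -0.3015.
u_2 = c_2 + 0.3015·e_1 = (0.9091, 3.0909, 0.7273).
‖u_2‖ = 3.3029, so e_2 = (0.2752, 0.9358, 0.2202).
Qᵀb = (-0.3015, 0.8808).
Back-substitute: x_2 = 0.8808/3.3029 = 0.2667.
x_1 = (-0.3015 + 0.3015·0.2667)/3.3166 = -0.0667.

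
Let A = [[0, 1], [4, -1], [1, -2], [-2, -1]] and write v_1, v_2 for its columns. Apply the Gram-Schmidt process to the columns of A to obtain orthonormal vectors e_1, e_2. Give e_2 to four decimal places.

e_2 = (0.4004, -0.0953, -0.7245, -0.5529)

v_1 = (0, 4, 1, -2); ‖v_1‖ = 4.5826, so e_1 = (0.0000, 0.8729, 0.2182, -0.4364).
e_1·v_2 = 0.0000·1 + 0.8729·(-1) + 0.2182·(-2) + (-0.4364)·(-1) = -0.8729.
u_2 = v_2 + 0.8729·e_1 = (1.0000, -0.2381, -1.8095, -1.3810).
‖u_2‖ = 2.4976, so e_2 = (0.4004, -0.0953, -0.7245, -0.5529).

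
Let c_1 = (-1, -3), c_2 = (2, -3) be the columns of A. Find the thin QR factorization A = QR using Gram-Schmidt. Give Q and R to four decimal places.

c_1 = (-1, -3); ‖c_1‖ = 3.1623, so e_1 = (-0.3162, -0.9487).
e_1·c_2 = (-0.3162)·2 + (-0.9487)·(-3) = 2.2136.
u_2 = c_2 − 2.2136·e_1 = (2.7000, -0.9000).
‖u_2‖ = 2.8460, so e_2 = (0.9487, -0.3162).

Q = [[-0.3162, 0.9487], [-0.9487, -0.3162]], R = [[3.1623, 2.2136], [0.0000, 2.8460]]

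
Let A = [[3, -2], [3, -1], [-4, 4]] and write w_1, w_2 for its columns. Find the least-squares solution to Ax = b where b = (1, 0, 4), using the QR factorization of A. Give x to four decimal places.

x = (0.8652, 1.6966)

q_1 = w_1/‖w_1‖ = (3, 3, -4)/5.8310 = (0.5145, 0.5145, -0.6860).
r_{12} = q_1·w_2 = -4.2875.
u_2 = w_2 + 4.2875·q_1 = (0.2059, 1.2059, 1.0588).
‖u_2‖ = 1.6179, so q_2 = (0.1273, 0.7453, 0.6544).
Qᵀb = (-2.2295, 2.7450).
Back-substitute: x_2 = 2.7450/1.6179 = 1.6966.
x_1 = (-2.2295 + 4.2875·1.6966)/5.8310 = 0.8652.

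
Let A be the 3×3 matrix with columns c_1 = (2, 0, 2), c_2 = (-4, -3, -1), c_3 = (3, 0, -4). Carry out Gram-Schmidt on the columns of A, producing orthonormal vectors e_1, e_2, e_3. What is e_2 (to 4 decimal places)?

c_1 = (2, 0, 2); ‖c_1‖ = 2.8284, so e_1 = (0.7071, 0.0000, 0.7071).
e_1·c_2 = 0.7071·(-4) + 0.0000·(-3) + 0.7071·(-1) = -3.5355.
u_2 = c_2 + 3.5355·e_1 = (-1.5000, -3.0000, 1.5000).
‖u_2‖ = 3.6742, so e_2 = (-0.4082, -0.8165, 0.4082).

e_2 = (-0.4082, -0.8165, 0.4082)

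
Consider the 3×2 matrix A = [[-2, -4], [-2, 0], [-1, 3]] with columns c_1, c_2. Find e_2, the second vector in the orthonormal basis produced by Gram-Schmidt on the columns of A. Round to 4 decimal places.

e_2 = (-0.6128, 0.2357, 0.7542)

c_1 = (-2, -2, -1); ‖c_1‖ = 3.0000, so e_1 = (-0.6667, -0.6667, -0.3333).
e_1·c_2 = (-0.6667)·(-4) + (-0.6667)·0 + (-0.3333)·3 = 1.6667.
u_2 = c_2 − 1.6667·e_1 = (-2.8889, 1.1111, 3.5556).
‖u_2‖ = 4.7140, so e_2 = (-0.6128, 0.2357, 0.7542).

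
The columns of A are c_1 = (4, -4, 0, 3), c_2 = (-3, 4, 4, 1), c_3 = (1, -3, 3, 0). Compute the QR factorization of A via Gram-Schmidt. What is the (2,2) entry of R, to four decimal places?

c_1 = (4, -4, 0, 3); ‖c_1‖ = 6.4031, so e_1 = (0.6247, -0.6247, 0.0000, 0.4685).
e_1·c_2 = 0.6247·(-3) + (-0.6247)·4 + 0.0000·4 + 0.4685·1 = -3.9043.
u_2 = c_2 + 3.9043·e_1 = (-0.5610, 1.5610, 4.0000, 2.8293).
r_{22} = ‖u_2‖ = 5.1726.

r_{22} = 5.1726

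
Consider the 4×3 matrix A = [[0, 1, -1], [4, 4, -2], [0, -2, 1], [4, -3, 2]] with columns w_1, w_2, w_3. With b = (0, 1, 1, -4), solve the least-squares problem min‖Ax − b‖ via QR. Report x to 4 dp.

x = (-0.4167, 0.3333, -0.3333)

e_1 = w_1/‖w_1‖ = (0, 4, 0, 4)/5.6569 = (0.0000, 0.7071, 0.0000, 0.7071).
r_{12} = e_1·w_2 = 0.7071.
u_2 = w_2 − 0.7071·e_1 = (1.0000, 3.5000, -2.0000, -3.5000).
‖u_2‖ = 5.4314, so e_2 = (0.1841, 0.6444, -0.3682, -0.6444).
r_{13} = e_1·w_3 = 0.0000; r_{23} = e_2·w_3 = -3.1300.
u_3 = w_3 + 0.0000·e_1 + 3.1300·e_2 = (-0.4237, 0.0169, -0.1525, -0.0169).
‖u_3‖ = 0.4510, so e_3 = (-0.9396, 0.0376, -0.3382, -0.0376).
Qᵀb = (-2.1213, 2.8538, -0.1503).
Back-substitute: x_3 = -0.1503/0.4510 = -0.3333.
x_2 = (2.8538 + 3.1300·(-0.3333))/5.4314 = 0.3333.
x_1 = (-2.1213 − 0.7071·0.3333 + 0.0000·(-0.3333))/5.6569 = -0.4167.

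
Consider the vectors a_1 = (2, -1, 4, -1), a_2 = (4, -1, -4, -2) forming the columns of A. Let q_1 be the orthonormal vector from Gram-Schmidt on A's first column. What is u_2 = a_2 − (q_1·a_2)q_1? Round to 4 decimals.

u_2 = (4.4545, -1.2273, -3.0909, -2.2273)

q_1 = a_1/‖a_1‖ = (2, -1, 4, -1)/4.6904 = (0.4264, -0.2132, 0.8528, -0.2132).
r_{12} = q_1·a_2 = -1.0660.
u_2 = a_2 + 1.0660·q_1 = (4.4545, -1.2273, -3.0909, -2.2273).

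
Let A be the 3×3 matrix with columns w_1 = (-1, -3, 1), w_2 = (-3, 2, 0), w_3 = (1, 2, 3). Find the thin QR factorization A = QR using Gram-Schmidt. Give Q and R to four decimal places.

w_1 = (-1, -3, 1); ‖w_1‖ = 3.3166, so q_1 = (-0.3015, -0.9045, 0.3015).
q_1·w_2 = (-0.3015)·(-3) + (-0.9045)·2 + 0.3015·0 = -0.9045.
u_2 = w_2 + 0.9045·q_1 = (-3.2727, 1.1818, 0.2727).
‖u_2‖ = 3.4902, so q_2 = (-0.9377, 0.3386, 0.0781).
q_1·w_3 = (-0.3015)·1 + (-0.9045)·2 + 0.3015·3 = -1.2060; q_2·w_3 = (-0.9377)·1 + 0.3386·2 + 0.0781·3 = -0.0260.
u_3 = w_3 + 1.2060·q_1 + 0.0260·q_2 = (0.6119, 0.9179, 3.3657).
‖u_3‖ = 3.5419, so q_3 = (0.1728, 0.2592, 0.9503).

Q = [[-0.3015, -0.9377, 0.1728], [-0.9045, 0.3386, 0.2592], [0.3015, 0.0781, 0.9503]], R = [[3.3166, -0.9045, -1.2060], [0.0000, 3.4902, -0.0260], [0.0000, 0.0000, 3.5419]]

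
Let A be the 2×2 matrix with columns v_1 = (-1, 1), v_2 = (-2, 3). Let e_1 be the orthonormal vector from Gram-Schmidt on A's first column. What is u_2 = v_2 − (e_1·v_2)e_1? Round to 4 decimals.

e_1 = v_1/‖v_1‖ = (-1, 1)/1.4142 = (-0.7071, 0.7071).
r_{12} = e_1·v_2 = 3.5355.
u_2 = v_2 − 3.5355·e_1 = (0.5000, 0.5000).

u_2 = (0.5000, 0.5000)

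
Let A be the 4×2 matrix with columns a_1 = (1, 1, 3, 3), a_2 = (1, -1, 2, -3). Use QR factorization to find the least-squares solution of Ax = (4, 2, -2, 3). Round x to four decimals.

x = (0.3505, -0.6632)

a_1 = (1, 1, 3, 3); ‖a_1‖ = 4.4721, so q_1 = (0.2236, 0.2236, 0.6708, 0.6708).
q_1·a_2 = 0.2236·1 + 0.2236·(-1) + 0.6708·2 + 0.6708·(-3) = -0.6708.
u_2 = a_2 + 0.6708·q_1 = (1.1500, -0.8500, 2.4500, -2.5500).
‖u_2‖ = 3.8144, so q_2 = (0.3015, -0.2228, 0.6423, -0.6685).
Qᵀb = (2.0125, -2.5299).
Back-substitute: x_2 = -2.5299/3.8144 = -0.6632.
x_1 = (2.0125 + 0.6708·(-0.6632))/4.4721 = 0.3505.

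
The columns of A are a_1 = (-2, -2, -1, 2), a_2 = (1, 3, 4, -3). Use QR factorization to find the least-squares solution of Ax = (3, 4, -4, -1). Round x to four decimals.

a_1 = (-2, -2, -1, 2); ‖a_1‖ = 3.6056, so q_1 = (-0.5547, -0.5547, -0.2774, 0.5547).
q_1·a_2 = (-0.5547)·1 + (-0.5547)·3 + (-0.2774)·4 + 0.5547·(-3) = -4.9923.
u_2 = a_2 + 4.9923·q_1 = (-1.7692, 0.2308, 2.6154, -0.2308).
‖u_2‖ = 3.1744, so q_2 = (-0.5573, 0.0727, 0.8239, -0.0727).
Qᵀb = (-3.3282, -4.6041).
Back-substitute: x_2 = -4.6041/3.1744 = -1.4504.
x_1 = (-3.3282 + 4.9923·(-1.4504))/3.6056 = -2.9313.

x = (-2.9313, -1.4504)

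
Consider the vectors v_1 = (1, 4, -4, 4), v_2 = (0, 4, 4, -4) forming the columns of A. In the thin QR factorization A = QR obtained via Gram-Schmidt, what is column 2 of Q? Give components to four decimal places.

v_1 = (1, 4, -4, 4); ‖v_1‖ = 7.0000, so e_1 = (0.1429, 0.5714, -0.5714, 0.5714).
e_1·v_2 = 0.1429·0 + 0.5714·4 + (-0.5714)·4 + 0.5714·(-4) = -2.2857.
u_2 = v_2 + 2.2857·e_1 = (0.3265, 5.3061, 2.6939, -2.6939).
‖u_2‖ = 6.5403, so e_2 = (0.0499, 0.8113, 0.4119, -0.4119).

e_2 = (0.0499, 0.8113, 0.4119, -0.4119)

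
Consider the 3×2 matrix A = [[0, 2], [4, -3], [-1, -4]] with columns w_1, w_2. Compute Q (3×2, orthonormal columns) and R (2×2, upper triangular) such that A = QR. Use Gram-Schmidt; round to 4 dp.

Q = [[0.0000, 0.3981], [0.9701, -0.2225], [-0.2425, -0.8899]], R = [[4.1231, -1.9403], [0.0000, 5.0235]]

w_1 = (0, 4, -1); ‖w_1‖ = 4.1231, so q_1 = (0.0000, 0.9701, -0.2425).
q_1·w_2 = 0.0000·2 + 0.9701·(-3) + (-0.2425)·(-4) = -1.9403.
u_2 = w_2 + 1.9403·q_1 = (2.0000, -1.1176, -4.4706).
‖u_2‖ = 5.0235, so q_2 = (0.3981, -0.2225, -0.8899).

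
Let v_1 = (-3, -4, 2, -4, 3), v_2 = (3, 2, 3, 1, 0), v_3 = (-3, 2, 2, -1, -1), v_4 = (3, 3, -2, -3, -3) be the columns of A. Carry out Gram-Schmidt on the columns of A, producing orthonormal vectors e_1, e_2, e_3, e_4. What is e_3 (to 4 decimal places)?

e_3 = (-0.6703, 0.5548, 0.3431, -0.1280, -0.3300)

e_1 = v_1/‖v_1‖ = (-3, -4, 2, -4, 3)/7.3485 = (-0.4082, -0.5443, 0.2722, -0.5443, 0.4082).
r_{12} = e_1·v_2 = -2.0412.
u_2 = v_2 + 2.0412·e_1 = (2.1667, 0.8889, 3.5556, -0.1111, 0.8333).
‖u_2‖ = 4.3397, so e_2 = (0.4993, 0.2048, 0.8193, -0.0256, 0.1920).
r_{13} = e_1·v_3 = 0.8165; r_{23} = e_2·v_3 = 0.3840.
u_3 = v_3 − 0.8165·e_1 − 0.3840·e_2 = (-2.8584, 2.3658, 1.4631, -0.5457, -1.4071).
‖u_3‖ = 4.2645, so e_3 = (-0.6703, 0.5548, 0.3431, -0.1280, -0.3300).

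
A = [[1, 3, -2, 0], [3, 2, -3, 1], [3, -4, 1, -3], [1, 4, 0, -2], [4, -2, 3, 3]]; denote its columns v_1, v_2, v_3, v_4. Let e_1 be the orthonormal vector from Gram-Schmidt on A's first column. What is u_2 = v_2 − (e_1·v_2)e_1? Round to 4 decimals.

v_1 = (1, 3, 3, 1, 4); ‖v_1‖ = 6.0000, so e_1 = (0.1667, 0.5000, 0.5000, 0.1667, 0.6667).
e_1·v_2 = 0.1667·3 + 0.5000·2 + 0.5000·(-4) + 0.1667·4 + 0.6667·(-2) = -1.1667.
u_2 = v_2 + 1.1667·e_1 = (3.1944, 2.5833, -3.4167, 4.1944, -1.2222).

u_2 = (3.1944, 2.5833, -3.4167, 4.1944, -1.2222)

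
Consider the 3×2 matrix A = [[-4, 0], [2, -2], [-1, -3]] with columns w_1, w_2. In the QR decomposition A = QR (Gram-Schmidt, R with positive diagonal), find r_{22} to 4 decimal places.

q_1 = w_1/‖w_1‖ = (-4, 2, -1)/4.5826 = (-0.8729, 0.4364, -0.2182).
r_{12} = q_1·w_2 = -0.2182.
u_2 = w_2 + 0.2182·q_1 = (-0.1905, -1.9048, -3.0476).
r_{22} = ‖u_2‖ = 3.5989.

r_{22} = 3.5989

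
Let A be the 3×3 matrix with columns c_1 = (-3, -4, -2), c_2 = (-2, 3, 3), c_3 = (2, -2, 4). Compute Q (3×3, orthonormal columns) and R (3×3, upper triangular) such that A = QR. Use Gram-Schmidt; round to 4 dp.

Q = [[-0.5571, -0.7854, 0.2700], [-0.7428, 0.3258, -0.5849], [-0.3714, 0.5264, 0.7649]], R = [[5.3852, -2.2283, -1.1142], [0.0000, 4.1273, -0.1170], [0.0000, 0.0000, 4.7692]]

e_1 = c_1/‖c_1‖ = (-3, -4, -2)/5.3852 = (-0.5571, -0.7428, -0.3714).
r_{12} = e_1·c_2 = -2.2283.
u_2 = c_2 + 2.2283·e_1 = (-3.2414, 1.3448, 2.1724).
‖u_2‖ = 4.1273, so e_2 = (-0.7854, 0.3258, 0.5264).
r_{13} = e_1·c_3 = -1.1142; r_{23} = e_2·c_3 = -0.1170.
u_3 = c_3 + 1.1142·e_1 + 0.1170·e_2 = (1.2874, -2.7895, 3.6478).
‖u_3‖ = 4.7692, so e_3 = (0.2700, -0.5849, 0.7649).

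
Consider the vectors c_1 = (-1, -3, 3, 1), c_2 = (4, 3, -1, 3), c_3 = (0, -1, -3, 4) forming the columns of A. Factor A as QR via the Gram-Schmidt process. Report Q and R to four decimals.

Q = [[-0.2236, 0.6501, -0.3128], [-0.6708, 0.2038, -0.3717], [0.6708, 0.1844, -0.6651], [0.2236, 0.7084, 0.5671]], R = [[4.4721, -2.9069, -0.4472], [0.0000, 5.1527, 2.0766], [0.0000, 0.0000, 4.6355]]

q_1 = c_1/‖c_1‖ = (-1, -3, 3, 1)/4.4721 = (-0.2236, -0.6708, 0.6708, 0.2236).
r_{12} = q_1·c_2 = -2.9069.
u_2 = c_2 + 2.9069·q_1 = (3.3500, 1.0500, 0.9500, 3.6500).
‖u_2‖ = 5.1527, so q_2 = (0.6501, 0.2038, 0.1844, 0.7084).
r_{13} = q_1·c_3 = -0.4472; r_{23} = q_2·c_3 = 2.0766.
u_3 = c_3 + 0.4472·q_1 − 2.0766·q_2 = (-1.4501, -1.7232, -3.0829, 2.6290).
‖u_3‖ = 4.6355, so q_3 = (-0.3128, -0.3717, -0.6651, 0.5671).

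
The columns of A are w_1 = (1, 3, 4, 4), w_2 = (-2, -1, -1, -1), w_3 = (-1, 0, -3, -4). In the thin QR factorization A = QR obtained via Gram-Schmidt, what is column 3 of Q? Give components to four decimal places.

e_3 = (-0.1211, 0.8476, -0.0982, -0.5072)

w_1 = (1, 3, 4, 4); ‖w_1‖ = 6.4807, so e_1 = (0.1543, 0.4629, 0.6172, 0.6172).
e_1·w_2 = 0.1543·(-2) + 0.4629·(-1) + 0.6172·(-1) + 0.6172·(-1) = -2.0059.
u_2 = w_2 + 2.0059·e_1 = (-1.6905, -0.0714, 0.2381, 0.2381).
‖u_2‖ = 1.7252, so e_2 = (-0.9799, -0.0414, 0.1380, 0.1380).
e_1·w_3 = 0.1543·(-1) + 0.4629·0 + 0.6172·(-3) + 0.6172·(-4) = -4.4748; e_2·w_3 = (-0.9799)·(-1) + (-0.0414)·0 + 0.1380·(-3) + 0.1380·(-4) = 0.0138.
u_3 = w_3 + 4.4748·e_1 − 0.0138·e_2 = (-0.2960, 2.0720, -0.2400, -1.2400).
‖u_3‖ = 2.4446, so e_3 = (-0.1211, 0.8476, -0.0982, -0.5072).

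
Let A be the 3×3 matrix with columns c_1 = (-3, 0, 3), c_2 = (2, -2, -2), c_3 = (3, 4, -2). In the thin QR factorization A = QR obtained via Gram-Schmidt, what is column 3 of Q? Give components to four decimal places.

q_3 = (0.7071, 0.0000, 0.7071)

c_1 = (-3, 0, 3); ‖c_1‖ = 4.2426, so q_1 = (-0.7071, 0.0000, 0.7071).
q_1·c_2 = (-0.7071)·2 + 0.0000·(-2) + 0.7071·(-2) = -2.8284.
u_2 = c_2 + 2.8284·q_1 = (0.0000, -2.0000, 0.0000).
‖u_2‖ = 2.0000, so q_2 = (0.0000, -1.0000, 0.0000).
q_1·c_3 = (-0.7071)·3 + 0.0000·4 + 0.7071·(-2) = -3.5355; q_2·c_3 = (0.0000)·3 + (-1.0000)·4 + 0.0000·(-2) = -4.0000.
u_3 = c_3 + 3.5355·q_1 + 4.0000·q_2 = (0.5000, 0.0000, 0.5000).
‖u_3‖ = 0.7071, so q_3 = (0.7071, 0.0000, 0.7071).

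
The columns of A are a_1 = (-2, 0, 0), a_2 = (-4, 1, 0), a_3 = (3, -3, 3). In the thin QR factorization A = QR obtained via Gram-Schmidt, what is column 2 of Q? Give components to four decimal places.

q_1 = a_1/‖a_1‖ = (-2, 0, 0)/2.0000 = (-1.0000, 0.0000, 0.0000).
r_{12} = q_1·a_2 = 4.0000.
u_2 = a_2 − 4.0000·q_1 = (0.0000, 1.0000, 0.0000).
‖u_2‖ = 1.0000, so q_2 = (0.0000, 1.0000, 0.0000).

q_2 = (0.0000, 1.0000, 0.0000)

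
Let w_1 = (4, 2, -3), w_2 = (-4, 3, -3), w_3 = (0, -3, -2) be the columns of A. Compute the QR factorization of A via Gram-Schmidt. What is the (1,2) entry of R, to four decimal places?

q_1 = w_1/‖w_1‖ = (4, 2, -3)/5.3852 = (0.7428, 0.3714, -0.5571).
r_{12} = q_1·w_2 = -0.1857.

r_{12} = -0.1857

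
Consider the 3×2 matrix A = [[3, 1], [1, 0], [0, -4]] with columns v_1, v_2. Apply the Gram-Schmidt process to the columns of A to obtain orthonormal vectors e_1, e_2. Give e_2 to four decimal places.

e_2 = (0.0249, -0.0748, -0.9969)

v_1 = (3, 1, 0); ‖v_1‖ = 3.1623, so e_1 = (0.9487, 0.3162, 0.0000).
e_1·v_2 = 0.9487·1 + 0.3162·0 + 0.0000·(-4) = 0.9487.
u_2 = v_2 − 0.9487·e_1 = (0.1000, -0.3000, -4.0000).
‖u_2‖ = 4.0125, so e_2 = (0.0249, -0.0748, -0.9969).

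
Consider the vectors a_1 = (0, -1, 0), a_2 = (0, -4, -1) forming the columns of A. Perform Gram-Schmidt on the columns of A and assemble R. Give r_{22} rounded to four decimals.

a_1 = (0, -1, 0); ‖a_1‖ = 1.0000, so e_1 = (0.0000, -1.0000, 0.0000).
e_1·a_2 = 0.0000·0 + (-1.0000)·(-4) + 0.0000·(-1) = 4.0000.
u_2 = a_2 − 4.0000·e_1 = (0.0000, 0.0000, -1.0000).
r_{22} = ‖u_2‖ = 1.0000.

r_{22} = 1.0000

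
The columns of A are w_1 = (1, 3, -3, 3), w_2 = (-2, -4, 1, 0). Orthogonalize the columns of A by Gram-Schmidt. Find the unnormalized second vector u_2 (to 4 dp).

q_1 = w_1/‖w_1‖ = (1, 3, -3, 3)/5.2915 = (0.1890, 0.5669, -0.5669, 0.5669).
r_{12} = q_1·w_2 = -3.2127.
u_2 = w_2 + 3.2127·q_1 = (-1.3929, -2.1786, -0.8214, 1.8214).

u_2 = (-1.3929, -2.1786, -0.8214, 1.8214)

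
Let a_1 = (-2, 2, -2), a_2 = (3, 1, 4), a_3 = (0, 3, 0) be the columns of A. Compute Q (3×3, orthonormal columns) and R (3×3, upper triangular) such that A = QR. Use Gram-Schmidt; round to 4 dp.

Q = [[-0.5774, 0.2673, 0.7715], [0.5774, 0.8018, 0.1543], [-0.5774, 0.5345, -0.6172]], R = [[3.4641, -3.4641, 1.7321], [0.0000, 3.7417, 2.4054], [0.0000, 0.0000, 0.4629]]

a_1 = (-2, 2, -2); ‖a_1‖ = 3.4641, so q_1 = (-0.5774, 0.5774, -0.5774).
q_1·a_2 = (-0.5774)·3 + 0.5774·1 + (-0.5774)·4 = -3.4641.
u_2 = a_2 + 3.4641·q_1 = (1.0000, 3.0000, 2.0000).
‖u_2‖ = 3.7417, so q_2 = (0.2673, 0.8018, 0.5345).
q_1·a_3 = (-0.5774)·0 + 0.5774·3 + (-0.5774)·0 = 1.7321; q_2·a_3 = 0.2673·0 + 0.8018·3 + 0.5345·0 = 2.4054.
u_3 = a_3 − 1.7321·q_1 − 2.4054·q_2 = (0.3571, 0.0714, -0.2857).
‖u_3‖ = 0.4629, so q_3 = (0.7715, 0.1543, -0.6172).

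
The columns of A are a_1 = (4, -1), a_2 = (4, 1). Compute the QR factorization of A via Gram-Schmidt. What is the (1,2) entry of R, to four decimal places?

r_{12} = 3.6380

q_1 = a_1/‖a_1‖ = (4, -1)/4.1231 = (0.9701, -0.2425).
r_{12} = q_1·a_2 = 3.6380.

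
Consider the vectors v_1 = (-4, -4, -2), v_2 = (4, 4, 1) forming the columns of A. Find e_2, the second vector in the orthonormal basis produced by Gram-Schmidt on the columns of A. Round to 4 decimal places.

e_1 = v_1/‖v_1‖ = (-4, -4, -2)/6.0000 = (-0.6667, -0.6667, -0.3333).
r_{12} = e_1·v_2 = -5.6667.
u_2 = v_2 + 5.6667·e_1 = (0.2222, 0.2222, -0.8889).
‖u_2‖ = 0.9428, so e_2 = (0.2357, 0.2357, -0.9428).

e_2 = (0.2357, 0.2357, -0.9428)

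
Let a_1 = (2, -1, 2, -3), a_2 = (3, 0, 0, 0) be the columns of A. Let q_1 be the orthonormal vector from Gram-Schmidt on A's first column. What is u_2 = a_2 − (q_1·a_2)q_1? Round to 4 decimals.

a_1 = (2, -1, 2, -3); ‖a_1‖ = 4.2426, so q_1 = (0.4714, -0.2357, 0.4714, -0.7071).
q_1·a_2 = 0.4714·3 + (-0.2357)·0 + 0.4714·0 + (-0.7071)·0 = 1.4142.
u_2 = a_2 − 1.4142·q_1 = (2.3333, 0.3333, -0.6667, 1.0000).

u_2 = (2.3333, 0.3333, -0.6667, 1.0000)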